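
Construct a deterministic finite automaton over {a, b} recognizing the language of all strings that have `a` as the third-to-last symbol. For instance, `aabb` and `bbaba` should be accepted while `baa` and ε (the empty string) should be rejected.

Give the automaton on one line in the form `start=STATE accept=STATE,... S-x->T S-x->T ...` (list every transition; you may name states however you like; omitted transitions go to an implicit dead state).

Because acceptance depends on a position counted from the end, the machine has to buffer the most recent 3 symbols. Make each state the string of the last up-to-3 symbols read; on input `x` shift the window left and append `x`. Accept when the buffered window has length 3 and begins with `a`.
15 states suffice.
          a    b  
>  S0     S1   S2 
   S1     S3   S4 
   S2     S5   S6 
   S3     S7   S8 
   S4     S9  S10 
   S5    S11  S12 
   S6    S13  S14 
 * S7     S7   S8 
 * S8     S9  S10 
 * S9    S11  S12 
 * S10   S13  S14 
   S11    S7   S8 
   S12    S9  S10 
   S13   S11  S12 
   S14   S13  S14 
(> = start, * = accepting)

start=S0 accept=S7,S8,S9,S10 S0-a->S1 S0-b->S2 S1-a->S3 S1-b->S4 S2-a->S5 S2-b->S6 S3-a->S7 S3-b->S8 S4-a->S9 S4-b->S10 S5-a->S11 S5-b->S12 S6-a->S13 S6-b->S14 S7-a->S7 S7-b->S8 S8-a->S9 S8-b->S10 S9-a->S11 S9-b->S12 S10-a->S13 S10-b->S14 S11-a->S7 S11-b->S8 S12-a->S9 S12-b->S10 S13-a->S11 S13-b->S12 S14-a->S13 S14-b->S14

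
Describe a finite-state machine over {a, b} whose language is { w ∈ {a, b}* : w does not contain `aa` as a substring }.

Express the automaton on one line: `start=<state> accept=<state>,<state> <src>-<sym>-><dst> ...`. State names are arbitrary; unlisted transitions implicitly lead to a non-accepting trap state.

This is the complement of 'contains `aa`'. Use the same substring-matching states — S0 through S2 holding how much of `aa` has just been matched — but flip the accepting set: everything except the trap S2 accepts.
3 states suffice.
        a   b  
>* S0   S1  S0 
 * S1   S2  S0 
   S2   S2  S2 
(> = start, * = accepting)

start=S0 accept=S0,S1 S0-a->S1 S0-b->S0 S1-a->S2 S1-b->S0 S2-a->S2 S2-b->S2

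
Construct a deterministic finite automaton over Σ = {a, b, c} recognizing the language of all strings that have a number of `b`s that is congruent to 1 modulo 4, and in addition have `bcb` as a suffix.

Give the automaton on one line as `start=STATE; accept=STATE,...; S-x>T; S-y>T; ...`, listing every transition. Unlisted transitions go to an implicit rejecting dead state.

start=S0; accept=S15; S0-a>S0; S0-b>S1; S0-c>S0; S1-a>S2; S1-b>S3; S1-c>S4; S2-a>S2; S2-b>S3; S2-c>S2; S3-a>S5; S3-b>S6; S3-c>S7; S4-a>S2; S4-b>S8; S4-c>S2; S5-a>S5; S5-b>S6; S5-c>S5; S6-a>S9; S6-b>S10; S6-c>S11; S7-a>S5; S7-b>S12; S7-c>S5; S8-a>S5; S8-b>S6; S8-c>S7; S9-a>S9; S9-b>S10; S9-c>S9; S10-a>S0; S10-b>S1; S10-c>S13; S11-a>S9; S11-b>S14; S11-c>S9; S12-a>S9; S12-b>S10; S12-c>S11; S13-a>S0; S13-b>S15; S13-c>S0; S14-a>S0; S14-b>S1; S14-c>S13; S15-a>S2; S15-b>S3; S15-c>S4

Handle the two conditions separately and then intersect. One (4 states) tracks the count of `b`s modulo 4; the other (4 states) tracks how much of the suffix `bcb` has currently been matched. Each combined state is a pair, one component from each; accept when both components accept.
          a    b    c  
>  S0     S0   S1   S0 
   S1     S2   S3   S4 
   S2     S2   S3   S2 
   S3     S5   S6   S7 
   S4     S2   S8   S2 
   S5     S5   S6   S5 
   S6     S9  S10  S11 
   S7     S5  S12   S5 
   S8     S5   S6   S7 
   S9     S9  S10   S9 
   S10    S0   S1  S13 
   S11    S9  S14   S9 
   S12    S9  S10  S11 
   S13    S0  S15   S0 
   S14    S0   S1  S13 
 * S15    S2   S3   S4 
(> = start, * = accepting)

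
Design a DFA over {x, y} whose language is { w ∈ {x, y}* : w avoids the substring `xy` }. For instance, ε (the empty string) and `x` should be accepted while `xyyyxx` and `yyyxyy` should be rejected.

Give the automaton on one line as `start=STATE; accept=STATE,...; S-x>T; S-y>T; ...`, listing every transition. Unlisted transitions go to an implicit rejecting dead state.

start=A; accept=A,B; A-x>B; A-y>A; B-x>B; B-y>C; C-x>C; C-y>C

Track partial matches of the forbidden pattern `xy`. State C is a dead state reached once `xy` has occurred; every other state accepts. A means no part of `xy` is currently matched.
       x  y 
>* A   B  A 
 * B   B  C 
   C   C  C 
(> = start, * = accepting)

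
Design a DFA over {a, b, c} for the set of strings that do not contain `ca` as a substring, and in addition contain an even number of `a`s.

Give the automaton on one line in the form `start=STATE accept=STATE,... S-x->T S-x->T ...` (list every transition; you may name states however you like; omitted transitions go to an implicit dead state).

Run two small machines in parallel and take their product. The first has 3 states tracking partial matches of the forbidden pattern `ca`; the second has 2 states tracking the count of `a`s modulo 2. A product state is a pair (one from each), accepting exactly when both do.
With 6 states:
        a   b   c  
>* S0   S1  S0  S2 
   S1   S0  S1  S3 
 * S2   S4  S0  S2 
   S3   S5  S1  S3 
   S4   S5  S4  S4 
   S5   S4  S5  S5 
(> = start, * = accepting)

start=S0 accept=S0,S2 S0-a->S1 S0-b->S0 S0-c->S2 S1-a->S0 S1-b->S1 S1-c->S3 S2-a->S4 S2-b->S0 S2-c->S2 S3-a->S5 S3-b->S1 S3-c->S3 S4-a->S5 S4-b->S4 S4-c->S4 S5-a->S4 S5-b->S5 S5-c->S5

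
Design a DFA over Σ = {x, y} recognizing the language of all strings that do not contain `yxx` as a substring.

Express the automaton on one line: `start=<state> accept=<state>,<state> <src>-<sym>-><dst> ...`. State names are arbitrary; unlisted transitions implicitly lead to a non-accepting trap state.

This is the complement of 'contains `yxx`'. Use the same substring-matching states — s0 through s3 holding how much of `yxx` has just been matched — but flip the accepting set: everything except the trap s3 accepts.
With 4 states:
        x   y  
>* s0   s0  s1 
 * s1   s2  s1 
 * s2   s3  s1 
   s3   s3  s3 
(> = start, * = accepting)

start=s0 accept=s0,s1,s2 s0-x->s0 s0-y->s1 s1-x->s2 s1-y->s1 s2-x->s3 s2-y->s1 s3-x->s3 s3-y->s3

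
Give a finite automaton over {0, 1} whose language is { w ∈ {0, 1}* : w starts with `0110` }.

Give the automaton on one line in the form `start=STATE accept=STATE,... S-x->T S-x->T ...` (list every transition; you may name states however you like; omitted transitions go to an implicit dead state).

Check the first 4 symbols one by one: A through D record how many have matched `0110` so far; any wrong symbol goes to the dead state F. After all 4 match we enter the accepting sink E.
6 states suffice.
       0  1 
>  A   B  F 
   B   F  C 
   C   F  D 
   D   E  F 
 * E   E  E 
   F   F  F 
(> = start, * = accepting)

start=A accept=E A-0->B A-1->F B-0->F B-1->C C-0->F C-1->D D-0->E D-1->F E-0->E E-1->E F-0->F F-1->F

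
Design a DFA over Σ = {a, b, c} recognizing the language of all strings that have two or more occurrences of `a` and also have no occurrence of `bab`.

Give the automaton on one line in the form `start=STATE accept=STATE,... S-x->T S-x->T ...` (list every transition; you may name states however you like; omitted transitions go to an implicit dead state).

start=q0 accept=q3,q6,q7 q0-a->q1 q0-b->q2 q0-c->q0 q1-a->q3 q1-b->q4 q1-c->q1 q2-a->q5 q2-b->q2 q2-c->q0 q3-a->q3 q3-b->q6 q3-c->q3 q4-a->q7 q4-b->q4 q4-c->q1 q5-a->q3 q5-b->q8 q5-c->q1 q6-a->q7 q6-b->q6 q6-c->q3 q7-a->q3 q7-b->q8 q7-c->q3 q8-a->q8 q8-b->q8 q8-c->q8

Run two small machines in parallel and take their product. The first has 4 states tracking the count of `a`s, saturating at 3; the second has 4 states tracking partial matches of the forbidden pattern `bab`. A product state is a pair (one from each), accepting exactly when both do. Equivalent product states are then merged.
9 states suffice.
        a   b   c  
>  q0   q1  q2  q0 
   q1   q3  q4  q1 
   q2   q5  q2  q0 
 * q3   q3  q6  q3 
   q4   q7  q4  q1 
   q5   q3  q8  q1 
 * q6   q7  q6  q3 
 * q7   q3  q8  q3 
   q8   q8  q8  q8 
(> = start, * = accepting)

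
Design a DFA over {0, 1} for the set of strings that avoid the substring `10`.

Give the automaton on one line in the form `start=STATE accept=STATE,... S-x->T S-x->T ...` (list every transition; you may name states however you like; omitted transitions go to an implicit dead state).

start=A accept=A,B A-0->A A-1->B B-0->C B-1->B C-0->C C-1->C

This is the complement of 'contains `10`'. Use the same substring-matching states — A through C holding how much of `10` has just been matched — but flip the accepting set: everything except the trap C accepts.
With 3 states:
       0  1 
>* A   A  B 
 * B   C  B 
   C   C  C 
(> = start, * = accepting)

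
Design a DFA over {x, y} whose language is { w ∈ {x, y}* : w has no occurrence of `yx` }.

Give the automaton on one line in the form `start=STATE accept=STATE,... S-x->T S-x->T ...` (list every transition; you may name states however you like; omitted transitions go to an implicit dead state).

This is the complement of 'contains `yx`'. Use the same substring-matching states — A through C holding how much of `yx` has just been matched — but flip the accepting set: everything except the trap C accepts.
With 3 states:
       x  y 
>* A   A  B 
 * B   C  B 
   C   C  C 
(> = start, * = accepting)

start=A accept=A,B A-x->A A-y->B B-x->C B-y->B C-x->C C-y->C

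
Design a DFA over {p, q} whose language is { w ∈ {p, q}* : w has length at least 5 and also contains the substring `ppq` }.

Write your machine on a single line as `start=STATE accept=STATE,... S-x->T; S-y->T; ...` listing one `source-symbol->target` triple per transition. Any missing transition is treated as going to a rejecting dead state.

start=S0; accept=S15,S19; S0-p->S1; S0-q->S2; S1-p->S3; S1-q->S4; S2-p->S5; S2-q->S4; S3-p->S6; S3-q->S7; S4-p->S8; S4-q->S9; S5-p->S6; S5-q->S9; S6-p->S10; S6-q->S11; S7-p->S11; S7-q->S11; S8-p->S10; S8-q->S12; S9-p->S13; S9-q->S12; S10-p->S14; S10-q->S15; S11-p->S15; S11-q->S15; S12-p->S16; S12-q->S17; S13-p->S14; S13-q->S17; S14-p->S18; S14-q->S19; S15-p->S19; S15-q->S19; S16-p->S18; S16-q->S20; S17-p->S21; S17-q->S20; S18-p->S18; S18-q->S19; S19-p->S19; S19-q->S19; S20-p->S21; S20-q->S20; S21-p->S18; S21-q->S20

Run two small machines in parallel and take their product. The first has 7 states tracking the input length, saturating at 6; the second has 4 states tracking whether and how much of `ppq` has been seen. A product state is a pair (one from each), accepting exactly when both do.
With 22 states:
          p    q  
>  S0     S1   S2 
   S1     S3   S4 
   S2     S5   S4 
   S3     S6   S7 
   S4     S8   S9 
   S5     S6   S9 
   S6    S10  S11 
   S7    S11  S11 
   S8    S10  S12 
   S9    S13  S12 
   S10   S14  S15 
   S11   S15  S15 
   S12   S16  S17 
   S13   S14  S17 
   S14   S18  S19 
 * S15   S19  S19 
   S16   S18  S20 
   S17   S21  S20 
   S18   S18  S19 
 * S19   S19  S19 
   S20   S21  S20 
   S21   S18  S20 
(> = start, * = accepting)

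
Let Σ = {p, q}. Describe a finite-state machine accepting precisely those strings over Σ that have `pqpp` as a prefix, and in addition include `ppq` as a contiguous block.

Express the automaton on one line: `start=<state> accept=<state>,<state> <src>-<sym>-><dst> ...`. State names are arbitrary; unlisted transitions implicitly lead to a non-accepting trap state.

Handle the two conditions separately and then intersect. One (6 states) tracks whether the input so far still matches the prefix `pqpp`; the other (4 states) tracks whether and how much of `ppq` has been seen. Each combined state is a pair, one component from each; accept when both components accept. Minimizing collapses redundant product states.
7 states suffice.
        p   q  
>  S0   S1  S2 
   S1   S2  S3 
   S2   S2  S2 
   S3   S4  S2 
   S4   S5  S2 
   S5   S5  S6 
 * S6   S6  S6 
(> = start, * = accepting)

start=S0 accept=S6 S0-p->S1 S0-q->S2 S1-p->S2 S1-q->S3 S2-p->S2 S2-q->S2 S3-p->S4 S3-q->S2 S4-p->S5 S4-q->S2 S5-p->S5 S5-q->S6 S6-p->S6 S6-q->S6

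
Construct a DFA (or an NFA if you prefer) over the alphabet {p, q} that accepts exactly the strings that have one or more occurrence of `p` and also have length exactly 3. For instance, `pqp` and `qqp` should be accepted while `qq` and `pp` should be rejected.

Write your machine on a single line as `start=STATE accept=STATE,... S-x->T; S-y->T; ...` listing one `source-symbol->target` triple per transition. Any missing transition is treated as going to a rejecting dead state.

start=A; accept=F; A-p->B; A-q->C; B-p->D; B-q->D; C-p->D; C-q->E; D-p->F; D-q->F; E-p->F; E-q->G; F-p->G; F-q->G; G-p->G; G-q->G

Run two small machines in parallel and take their product. The first has 3 states tracking the count of `p`s, saturating at 2; the second has 5 states tracking the input length, saturating at 4. A product state is a pair (one from each), accepting exactly when both do. Minimizing collapses redundant product states.
With 7 states:
       p  q 
>  A   B  C 
   B   D  D 
   C   D  E 
   D   F  F 
   E   F  G 
 * F   G  G 
   G   G  G 
(> = start, * = accepting)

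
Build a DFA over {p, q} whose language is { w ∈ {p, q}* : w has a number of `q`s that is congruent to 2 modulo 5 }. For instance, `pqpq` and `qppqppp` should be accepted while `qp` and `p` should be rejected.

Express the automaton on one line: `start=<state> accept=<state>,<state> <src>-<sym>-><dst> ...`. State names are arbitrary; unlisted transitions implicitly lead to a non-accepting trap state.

Keep the running count of `q`s modulo 5: each `q` advances along the cycle A → B → C → D → E → A while other symbols loop. Accept at C.
       p  q 
>  A   A  B 
   B   B  C 
 * C   C  D 
   D   D  E 
   E   E  A 
(> = start, * = accepting)

start=A accept=C A-p->A A-q->B B-p->B B-q->C C-p->C C-q->D D-p->D D-q->E E-p->E E-q->A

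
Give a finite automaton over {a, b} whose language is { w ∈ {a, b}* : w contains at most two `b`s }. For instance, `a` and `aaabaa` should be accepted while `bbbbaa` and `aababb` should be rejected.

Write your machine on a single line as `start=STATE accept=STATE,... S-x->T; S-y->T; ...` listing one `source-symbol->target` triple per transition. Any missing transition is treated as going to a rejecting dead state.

Only the number of `b`s matters, and only up to 3. Make a chain q0 → q1 → q2 → q3 advanced by each `b` (with q3 absorbing); every other symbol self-loops. The accepting set is {q0, q1, q2}.
With 4 states:
        a   b  
>* q0   q0  q1 
 * q1   q1  q2 
 * q2   q2  q3 
   q3   q3  q3 
(> = start, * = accepting)

start=q0; accept=q0,q1,q2; q0-a->q0; q0-b->q1; q1-a->q1; q1-b->q2; q2-a->q2; q2-b->q3; q3-a->q3; q3-b->q3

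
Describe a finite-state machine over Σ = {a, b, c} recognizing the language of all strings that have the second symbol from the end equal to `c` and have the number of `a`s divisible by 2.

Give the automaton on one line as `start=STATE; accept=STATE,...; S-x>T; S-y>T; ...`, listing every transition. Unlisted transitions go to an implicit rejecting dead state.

Run two small machines in parallel and take their product. One (13 states) tracks the last 2 symbols read; the other (2 states) tracks the count of `a`s modulo 2. Each combined state is a pair, one component from each; accept when both components accept.
          a    b    c  
>  q0     q1   q2   q3 
   q1     q4   q5   q6 
   q2     q7   q8   q9 
   q3    q10  q11  q12 
   q4    q13  q14  q15 
   q5    q16  q17  q18 
   q6    q19  q20  q21 
   q7     q4   q5   q6 
   q8     q7   q8   q9 
   q9    q10  q11  q12 
   q10    q4   q5   q6 
 * q11    q7   q8   q9 
 * q12   q10  q11  q12 
   q13    q4   q5   q6 
   q14    q7   q8   q9 
   q15   q10  q11  q12 
   q16   q13  q14  q15 
   q17   q16  q17  q18 
   q18   q19  q20  q21 
 * q19   q13  q14  q15 
   q20   q16  q17  q18 
   q21   q19  q20  q21 
(> = start, * = accepting)

start=q0; accept=q11,q12,q19; q0-a>q1; q0-b>q2; q0-c>q3; q1-a>q4; q1-b>q5; q1-c>q6; q2-a>q7; q2-b>q8; q2-c>q9; q3-a>q10; q3-b>q11; q3-c>q12; q4-a>q13; q4-b>q14; q4-c>q15; q5-a>q16; q5-b>q17; q5-c>q18; q6-a>q19; q6-b>q20; q6-c>q21; q7-a>q4; q7-b>q5; q7-c>q6; q8-a>q7; q8-b>q8; q8-c>q9; q9-a>q10; q9-b>q11; q9-c>q12; q10-a>q4; q10-b>q5; q10-c>q6; q11-a>q7; q11-b>q8; q11-c>q9; q12-a>q10; q12-b>q11; q12-c>q12; q13-a>q4; q13-b>q5; q13-c>q6; q14-a>q7; q14-b>q8; q14-c>q9; q15-a>q10; q15-b>q11; q15-c>q12; q16-a>q13; q16-b>q14; q16-c>q15; q17-a>q16; q17-b>q17; q17-c>q18; q18-a>q19; q18-b>q20; q18-c>q21; q19-a>q13; q19-b>q14; q19-c>q15; q20-a>q16; q20-b>q17; q20-c>q18; q21-a>q19; q21-b>q20; q21-c>q21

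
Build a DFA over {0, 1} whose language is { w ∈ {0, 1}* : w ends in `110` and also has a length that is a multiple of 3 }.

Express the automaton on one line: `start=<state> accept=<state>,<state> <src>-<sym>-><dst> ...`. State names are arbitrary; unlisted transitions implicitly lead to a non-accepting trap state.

Handle the two conditions separately and then intersect. The first has 4 states tracking how much of the suffix `110` has currently been matched; the second has 3 states tracking the input length modulo 3. A product state is a pair (one from each), accepting exactly when both do. Equivalent product states are then merged.
With 6 states:
        0   1  
>  s0   s1  s2 
   s1   s3  s3 
   s2   s3  s4 
   s3   s0  s0 
   s4   s5  s0 
 * s5   s1  s2 
(> = start, * = accepting)

start=s0 accept=s5 s0-0->s1 s0-1->s2 s1-0->s3 s1-1->s3 s2-0->s3 s2-1->s4 s3-0->s0 s3-1->s0 s4-0->s5 s4-1->s0 s5-0->s1 s5-1->s2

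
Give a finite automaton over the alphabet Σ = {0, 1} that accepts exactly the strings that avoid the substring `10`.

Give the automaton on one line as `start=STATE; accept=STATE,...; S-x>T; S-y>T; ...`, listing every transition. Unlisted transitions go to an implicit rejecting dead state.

start=q0; accept=q0,q1; q0-0>q0; q0-1>q1; q1-0>q2; q1-1>q1; q2-0>q2; q2-1>q2

This is the complement of 'contains `10`'. Use the same substring-matching states — q0 through q2 holding how much of `10` has just been matched — but flip the accepting set: everything except the trap q2 accepts.
        0   1  
>* q0   q0  q1 
 * q1   q2  q1 
   q2   q2  q2 
(> = start, * = accepting)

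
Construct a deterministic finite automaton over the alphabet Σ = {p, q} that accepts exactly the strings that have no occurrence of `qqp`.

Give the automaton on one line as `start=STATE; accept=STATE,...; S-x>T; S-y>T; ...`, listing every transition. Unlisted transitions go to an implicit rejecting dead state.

This is the complement of 'contains `qqp`'. Use the same substring-matching states — A through D holding how much of `qqp` has just been matched — but flip the accepting set: everything except the trap D accepts.
       p  q 
>* A   A  B 
 * B   A  C 
 * C   D  C 
   D   D  D 
(> = start, * = accepting)

start=A; accept=A,B,C; A-p>A; A-q>B; B-p>A; B-q>C; C-p>D; C-q>C; D-p>D; D-q>D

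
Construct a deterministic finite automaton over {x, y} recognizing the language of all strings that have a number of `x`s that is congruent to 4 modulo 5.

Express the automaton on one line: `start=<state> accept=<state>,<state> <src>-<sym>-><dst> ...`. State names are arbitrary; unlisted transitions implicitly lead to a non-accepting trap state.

start=S0 accept=S4 S0-x->S1 S0-y->S0 S1-x->S2 S1-y->S1 S2-x->S3 S2-y->S2 S3-x->S4 S3-y->S3 S4-x->S0 S4-y->S4

The only thing that matters is how many `x`s have appeared, reduced mod 5. Use one state per residue: S0 for 0, …, S4 for 4. Reading `x` moves to the next residue; anything else stays put. S4 is accepting.
A 5-state machine:
        x   y  
>  S0   S1  S0 
   S1   S2  S1 
   S2   S3  S2 
   S3   S4  S3 
 * S4   S0  S4 
(> = start, * = accepting)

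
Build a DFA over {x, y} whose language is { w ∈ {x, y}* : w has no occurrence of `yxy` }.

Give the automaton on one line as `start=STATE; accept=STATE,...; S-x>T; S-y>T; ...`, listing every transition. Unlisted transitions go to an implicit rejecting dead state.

This is the complement of 'contains `yxy`'. Use the same substring-matching states — s0 through s3 holding how much of `yxy` has just been matched — but flip the accepting set: everything except the trap s3 accepts.
4 states suffice.
        x   y  
>* s0   s0  s1 
 * s1   s2  s1 
 * s2   s0  s3 
   s3   s3  s3 
(> = start, * = accepting)

start=s0; accept=s0,s1,s2; s0-x>s0; s0-y>s1; s1-x>s2; s1-y>s1; s2-x>s0; s2-y>s3; s3-x>s3; s3-y>s3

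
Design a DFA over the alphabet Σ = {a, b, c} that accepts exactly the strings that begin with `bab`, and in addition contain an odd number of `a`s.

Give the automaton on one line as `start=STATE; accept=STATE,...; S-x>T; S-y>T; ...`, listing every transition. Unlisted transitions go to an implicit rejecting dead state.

Run two small machines in parallel and take their product. The first has 5 states tracking whether the input so far still matches the prefix `bab`; the second has 2 states tracking the count of `a`s modulo 2. A product state is a pair (one from each), accepting exactly when both do.
A 7-state machine:
        a   b   c  
>  q0   q1  q2  q3 
   q1   q3  q1  q1 
   q2   q4  q3  q3 
   q3   q1  q3  q3 
   q4   q3  q5  q1 
 * q5   q6  q5  q5 
   q6   q5  q6  q6 
(> = start, * = accepting)

start=q0; accept=q5; q0-a>q1; q0-b>q2; q0-c>q3; q1-a>q3; q1-b>q1; q1-c>q1; q2-a>q4; q2-b>q3; q2-c>q3; q3-a>q1; q3-b>q3; q3-c>q3; q4-a>q3; q4-b>q5; q4-c>q1; q5-a>q6; q5-b>q5; q5-c>q5; q6-a>q5; q6-b>q6; q6-c>q6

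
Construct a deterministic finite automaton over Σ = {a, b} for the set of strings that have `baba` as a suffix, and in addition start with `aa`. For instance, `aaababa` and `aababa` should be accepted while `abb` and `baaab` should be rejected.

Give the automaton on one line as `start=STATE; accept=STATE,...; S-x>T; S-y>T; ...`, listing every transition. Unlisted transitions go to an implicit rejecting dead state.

start=q0; accept=q11; q0-a>q1; q0-b>q2; q1-a>q3; q1-b>q2; q2-a>q4; q2-b>q2; q3-a>q3; q3-b>q5; q4-a>q6; q4-b>q7; q5-a>q8; q5-b>q5; q6-a>q6; q6-b>q2; q7-a>q9; q7-b>q2; q8-a>q3; q8-b>q10; q9-a>q6; q9-b>q7; q10-a>q11; q10-b>q5; q11-a>q3; q11-b>q10

Handle the two conditions separately and then intersect. One (5 states) tracks how much of the suffix `baba` has currently been matched; the other (4 states) tracks whether the input so far still matches the prefix `aa`. Each combined state is a pair, one component from each; accept when both components accept.
A 12-state machine:
          a    b  
>  q0     q1   q2 
   q1     q3   q2 
   q2     q4   q2 
   q3     q3   q5 
   q4     q6   q7 
   q5     q8   q5 
   q6     q6   q2 
   q7     q9   q2 
   q8     q3  q10 
   q9     q6   q7 
   q10   q11   q5 
 * q11    q3  q10 
(> = start, * = accepting)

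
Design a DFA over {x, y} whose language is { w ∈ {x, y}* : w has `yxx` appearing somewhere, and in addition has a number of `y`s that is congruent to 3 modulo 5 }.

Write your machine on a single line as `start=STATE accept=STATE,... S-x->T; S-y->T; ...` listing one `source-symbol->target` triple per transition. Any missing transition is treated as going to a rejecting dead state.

start=A; accept=K; A-x->A; A-y->B; B-x->C; B-y->D; C-x->E; C-y->D; D-x->F; D-y->G; E-x->E; E-y->H; F-x->H; F-y->G; G-x->I; G-y->J; H-x->H; H-y->K; I-x->K; I-y->J; J-x->L; J-y->M; K-x->K; K-y->N; L-x->N; L-y->M; M-x->O; M-y->B; N-x->N; N-y->P; O-x->P; O-y->B; P-x->P; P-y->E

Build one automaton per condition and run them in lockstep. The first has 4 states tracking whether and how much of `yxx` has been seen; the second has 5 states tracking the count of `y`s modulo 5. A product state is a pair (one from each), accepting exactly when both do.
A 16-state machine:
       x  y 
>  A   A  B 
   B   C  D 
   C   E  D 
   D   F  G 
   E   E  H 
   F   H  G 
   G   I  J 
   H   H  K 
   I   K  J 
   J   L  M 
 * K   K  N 
   L   N  M 
   M   O  B 
   N   N  P 
   O   P  B 
   P   P  E 
(> = start, * = accepting)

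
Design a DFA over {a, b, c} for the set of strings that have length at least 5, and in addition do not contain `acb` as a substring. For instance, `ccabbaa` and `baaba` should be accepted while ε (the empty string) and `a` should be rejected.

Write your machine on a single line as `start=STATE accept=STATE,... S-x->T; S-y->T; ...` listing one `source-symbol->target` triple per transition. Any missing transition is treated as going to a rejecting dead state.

start=q0; accept=q14,q15,q16,q18,q19,q20; q0-a->q1; q0-b->q2; q0-c->q2; q1-a->q3; q1-b->q4; q1-c->q5; q2-a->q3; q2-b->q4; q2-c->q4; q3-a->q6; q3-b->q7; q3-c->q8; q4-a->q6; q4-b->q7; q4-c->q7; q5-a->q6; q5-b->q9; q5-c->q7; q6-a->q10; q6-b->q11; q6-c->q12; q7-a->q10; q7-b->q11; q7-c->q11; q8-a->q10; q8-b->q13; q8-c->q11; q9-a->q13; q9-b->q13; q9-c->q13; q10-a->q14; q10-b->q15; q10-c->q16; q11-a->q14; q11-b->q15; q11-c->q15; q12-a->q14; q12-b->q17; q12-c->q15; q13-a->q17; q13-b->q17; q13-c->q17; q14-a->q18; q14-b->q19; q14-c->q20; q15-a->q18; q15-b->q19; q15-c->q19; q16-a->q18; q16-b->q21; q16-c->q19; q17-a->q21; q17-b->q21; q17-c->q21; q18-a->q18; q18-b->q19; q18-c->q20; q19-a->q18; q19-b->q19; q19-c->q19; q20-a->q18; q20-b->q21; q20-c->q19; q21-a->q21; q21-b->q21; q21-c->q21

Run two small machines in parallel and take their product. One (7 states) tracks the input length, saturating at 6; the other (4 states) tracks partial matches of the forbidden pattern `acb`. Each combined state is a pair, one component from each; accept when both components accept.
With 22 states:
          a    b    c  
>  q0     q1   q2   q2 
   q1     q3   q4   q5 
   q2     q3   q4   q4 
   q3     q6   q7   q8 
   q4     q6   q7   q7 
   q5     q6   q9   q7 
   q6    q10  q11  q12 
   q7    q10  q11  q11 
   q8    q10  q13  q11 
   q9    q13  q13  q13 
   q10   q14  q15  q16 
   q11   q14  q15  q15 
   q12   q14  q17  q15 
   q13   q17  q17  q17 
 * q14   q18  q19  q20 
 * q15   q18  q19  q19 
 * q16   q18  q21  q19 
   q17   q21  q21  q21 
 * q18   q18  q19  q20 
 * q19   q18  q19  q19 
 * q20   q18  q21  q19 
   q21   q21  q21  q21 
(> = start, * = accepting)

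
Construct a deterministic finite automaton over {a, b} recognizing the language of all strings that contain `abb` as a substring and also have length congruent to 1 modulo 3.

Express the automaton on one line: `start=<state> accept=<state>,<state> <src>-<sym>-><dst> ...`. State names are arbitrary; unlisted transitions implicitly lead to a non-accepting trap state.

Run two small machines in parallel and take their product. One (4 states) tracks whether and how much of `abb` has been seen; the other (3 states) tracks the input length modulo 3. Each combined state is a pair, one component from each; accept when both components accept.
With 12 states:
          a    b  
>  q0     q1   q2 
   q1     q3   q4 
   q2     q3   q5 
   q3     q6   q7 
   q4     q6   q8 
   q5     q6   q0 
   q6     q1   q9 
   q7     q1  q10 
   q8    q10  q10 
   q9     q3  q11 
 * q10   q11  q11 
   q11    q8   q8 
(> = start, * = accepting)

start=q0 accept=q10 q0-a->q1 q0-b->q2 q1-a->q3 q1-b->q4 q2-a->q3 q2-b->q5 q3-a->q6 q3-b->q7 q4-a->q6 q4-b->q8 q5-a->q6 q5-b->q0 q6-a->q1 q6-b->q9 q7-a->q1 q7-b->q10 q8-a->q10 q8-b->q10 q9-a->q3 q9-b->q11 q10-a->q11 q10-b->q11 q11-a->q8 q11-b->q8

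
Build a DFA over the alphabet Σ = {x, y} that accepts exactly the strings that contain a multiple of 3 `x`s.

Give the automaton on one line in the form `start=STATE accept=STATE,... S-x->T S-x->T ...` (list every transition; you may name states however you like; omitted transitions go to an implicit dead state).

start=q0 accept=q0 q0-x->q1 q0-y->q0 q1-x->q2 q1-y->q1 q2-x->q0 q2-y->q2

The only thing that matters is how many `x`s have appeared, reduced mod 3. Use one state per residue: q0 for 0, …, q2 for 2. Reading `x` moves to the next residue; anything else stays put. q0 is accepting.
With 3 states:
        x   y  
>* q0   q1  q0 
   q1   q2  q1 
   q2   q0  q2 
(> = start, * = accepting)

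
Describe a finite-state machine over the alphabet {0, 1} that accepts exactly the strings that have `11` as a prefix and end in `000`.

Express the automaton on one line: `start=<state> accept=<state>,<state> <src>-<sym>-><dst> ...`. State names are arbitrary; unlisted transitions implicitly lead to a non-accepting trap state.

start=s0 accept=s6 s0-0->s1 s0-1->s2 s1-0->s1 s1-1->s1 s2-0->s1 s2-1->s3 s3-0->s4 s3-1->s3 s4-0->s5 s4-1->s3 s5-0->s6 s5-1->s3 s6-0->s6 s6-1->s3

Handle the two conditions separately and then intersect. The first has 4 states tracking whether the input so far still matches the prefix `11`; the second has 4 states tracking how much of the suffix `000` has currently been matched. A product state is a pair (one from each), accepting exactly when both do. Minimizing collapses redundant product states.
A 7-state machine:
        0   1  
>  s0   s1  s2 
   s1   s1  s1 
   s2   s1  s3 
   s3   s4  s3 
   s4   s5  s3 
   s5   s6  s3 
 * s6   s6  s3 
(> = start, * = accepting)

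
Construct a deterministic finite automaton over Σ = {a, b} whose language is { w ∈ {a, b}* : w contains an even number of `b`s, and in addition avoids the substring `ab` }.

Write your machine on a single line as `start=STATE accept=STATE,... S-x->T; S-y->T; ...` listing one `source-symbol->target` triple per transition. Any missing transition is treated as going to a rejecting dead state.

Handle the two conditions separately and then intersect. One (2 states) tracks the count of `b`s modulo 2; the other (3 states) tracks partial matches of the forbidden pattern `ab`. Each combined state is a pair, one component from each; accept when both components accept.
With 6 states:
        a   b  
>* S0   S1  S2 
 * S1   S1  S3 
   S2   S4  S0 
   S3   S3  S5 
   S4   S4  S5 
   S5   S5  S3 
(> = start, * = accepting)

start=S0; accept=S0,S1; S0-a->S1; S0-b->S2; S1-a->S1; S1-b->S3; S2-a->S4; S2-b->S0; S3-a->S3; S3-b->S5; S4-a->S4; S4-b->S5; S5-a->S5; S5-b->S3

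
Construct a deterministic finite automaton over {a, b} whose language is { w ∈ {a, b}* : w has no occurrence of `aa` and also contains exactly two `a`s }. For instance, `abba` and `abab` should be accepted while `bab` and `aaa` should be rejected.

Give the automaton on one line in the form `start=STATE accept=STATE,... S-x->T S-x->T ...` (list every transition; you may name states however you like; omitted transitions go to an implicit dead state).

Run two small machines in parallel and take their product. One (3 states) tracks partial matches of the forbidden pattern `aa`; the other (4 states) tracks the count of `a`s, saturating at 3. Each combined state is a pair, one component from each; accept when both components accept.
A 9-state machine:
        a   b  
>  S0   S1  S0 
   S1   S2  S3 
   S2   S4  S2 
   S3   S5  S3 
   S4   S4  S4 
 * S5   S4  S6 
 * S6   S7  S6 
   S7   S4  S8 
   S8   S7  S8 
(> = start, * = accepting)

start=S0 accept=S5,S6 S0-a->S1 S0-b->S0 S1-a->S2 S1-b->S3 S2-a->S4 S2-b->S2 S3-a->S5 S3-b->S3 S4-a->S4 S4-b->S4 S5-a->S4 S5-b->S6 S6-a->S7 S6-b->S6 S7-a->S4 S7-b->S8 S8-a->S7 S8-b->S8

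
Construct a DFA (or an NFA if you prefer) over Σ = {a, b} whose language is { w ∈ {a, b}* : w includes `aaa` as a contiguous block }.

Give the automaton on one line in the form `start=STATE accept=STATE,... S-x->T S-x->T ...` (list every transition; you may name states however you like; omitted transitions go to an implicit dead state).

States S0..S2 record the length of the longest prefix of `aaa` that matches the current input suffix. Reaching S3 means `aaa` has been seen, and we stay there forever. Accept from S3.
A 4-state machine:
        a   b  
>  S0   S1  S0 
   S1   S2  S0 
   S2   S3  S0 
 * S3   S3  S3 
(> = start, * = accepting)

start=S0 accept=S3 S0-a->S1 S0-b->S0 S1-a->S2 S1-b->S0 S2-a->S3 S2-b->S0 S3-a->S3 S3-b->S3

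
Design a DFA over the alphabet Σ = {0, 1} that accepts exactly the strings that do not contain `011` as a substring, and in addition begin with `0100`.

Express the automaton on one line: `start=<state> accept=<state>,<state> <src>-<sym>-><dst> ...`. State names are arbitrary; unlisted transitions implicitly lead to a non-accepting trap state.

start=S0 accept=S5,S6 S0-0->S1 S0-1->S2 S1-0->S2 S1-1->S3 S2-0->S2 S2-1->S2 S3-0->S4 S3-1->S2 S4-0->S5 S4-1->S2 S5-0->S5 S5-1->S6 S6-0->S5 S6-1->S2

Build one automaton per condition and run them in lockstep. The first has 4 states tracking partial matches of the forbidden pattern `011`; the second has 6 states tracking whether the input so far still matches the prefix `0100`. A product state is a pair (one from each), accepting exactly when both do. Minimizing collapses redundant product states.
        0   1  
>  S0   S1  S2 
   S1   S2  S3 
   S2   S2  S2 
   S3   S4  S2 
   S4   S5  S2 
 * S5   S5  S6 
 * S6   S5  S2 
(> = start, * = accepting)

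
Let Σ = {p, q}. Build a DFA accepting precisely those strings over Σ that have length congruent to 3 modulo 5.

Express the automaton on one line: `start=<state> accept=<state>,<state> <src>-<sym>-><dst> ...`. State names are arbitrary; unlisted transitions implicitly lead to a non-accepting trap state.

Only the length mod 5 matters, so use a 5-cycle: from any state, every input symbol moves to the next state, wrapping S4 back to S0. Mark S3 accepting.
A 5-state machine:
        p   q  
>  S0   S1  S1 
   S1   S2  S2 
   S2   S3  S3 
 * S3   S4  S4 
   S4   S0  S0 
(> = start, * = accepting)

start=S0 accept=S3 S0-p->S1 S0-q->S1 S1-p->S2 S1-q->S2 S2-p->S3 S2-q->S3 S3-p->S4 S3-q->S4 S4-p->S0 S4-q->S0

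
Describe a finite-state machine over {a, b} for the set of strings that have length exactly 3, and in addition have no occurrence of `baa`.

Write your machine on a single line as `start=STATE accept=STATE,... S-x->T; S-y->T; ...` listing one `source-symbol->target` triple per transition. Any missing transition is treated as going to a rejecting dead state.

start=s0; accept=s6,s7,s8; s0-a->s1; s0-b->s2; s1-a->s3; s1-b->s4; s2-a->s5; s2-b->s4; s3-a->s6; s3-b->s7; s4-a->s8; s4-b->s7; s5-a->s9; s5-b->s7; s6-a->s10; s6-b->s11; s7-a->s12; s7-b->s11; s8-a->s13; s8-b->s11; s9-a->s13; s9-b->s13; s10-a->s10; s10-b->s11; s11-a->s12; s11-b->s11; s12-a->s13; s12-b->s11; s13-a->s13; s13-b->s13

Handle the two conditions separately and then intersect. The first has 5 states tracking the input length, saturating at 4; the second has 4 states tracking partial matches of the forbidden pattern `baa`. A product state is a pair (one from each), accepting exactly when both do.
14 states suffice.
          a    b  
>  s0     s1   s2 
   s1     s3   s4 
   s2     s5   s4 
   s3     s6   s7 
   s4     s8   s7 
   s5     s9   s7 
 * s6    s10  s11 
 * s7    s12  s11 
 * s8    s13  s11 
   s9    s13  s13 
   s10   s10  s11 
   s11   s12  s11 
   s12   s13  s11 
   s13   s13  s13 
(> = start, * = accepting)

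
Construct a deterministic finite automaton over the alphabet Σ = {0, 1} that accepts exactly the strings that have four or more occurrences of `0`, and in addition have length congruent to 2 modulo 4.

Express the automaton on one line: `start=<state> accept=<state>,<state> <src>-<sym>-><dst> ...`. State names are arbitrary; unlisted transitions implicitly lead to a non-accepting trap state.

Run two small machines in parallel and take their product. One (6 states) tracks the count of `0`s, saturating at 5; the other (4 states) tracks the input length modulo 4. Each combined state is a pair, one component from each; accept when both components accept. After merging equivalent states the machine shrinks.
          0    1  
>  S0     S1   S2 
   S1     S3   S4 
   S2     S4   S5 
   S3     S6   S7 
   S4     S7   S8 
   S5     S8   S9 
   S6    S10  S11 
   S7    S11  S12 
   S8    S12  S13 
   S9    S13   S0 
   S10   S14  S14 
   S11   S14  S15 
   S12   S15  S16 
   S13   S16   S1 
   S14   S17  S17 
   S15   S17  S18 
   S16   S18   S3 
 * S17   S19  S19 
   S18   S19   S6 
   S19   S10  S10 
(> = start, * = accepting)

start=S0 accept=S17 S0-0->S1 S0-1->S2 S1-0->S3 S1-1->S4 S2-0->S4 S2-1->S5 S3-0->S6 S3-1->S7 S4-0->S7 S4-1->S8 S5-0->S8 S5-1->S9 S6-0->S10 S6-1->S11 S7-0->S11 S7-1->S12 S8-0->S12 S8-1->S13 S9-0->S13 S9-1->S0 S10-0->S14 S10-1->S14 S11-0->S14 S11-1->S15 S12-0->S15 S12-1->S16 S13-0->S16 S13-1->S1 S14-0->S17 S14-1->S17 S15-0->S17 S15-1->S18 S16-0->S18 S16-1->S3 S17-0->S19 S17-1->S19 S18-0->S19 S18-1->S6 S19-0->S10 S19-1->S10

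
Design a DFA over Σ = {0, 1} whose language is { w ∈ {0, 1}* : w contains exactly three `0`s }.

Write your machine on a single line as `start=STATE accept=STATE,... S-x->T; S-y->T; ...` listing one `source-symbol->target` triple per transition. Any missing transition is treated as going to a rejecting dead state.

start=A; accept=D; A-0->B; A-1->A; B-0->C; B-1->B; C-0->D; C-1->C; D-0->E; D-1->D; E-0->E; E-1->E

Only the number of `0`s matters, and only up to 4. Make a chain A → B → C → D → E advanced by each `0` (with E absorbing); every other symbol self-loops. The accepting set is {D}.
A 5-state machine:
       0  1 
>  A   B  A 
   B   C  B 
   C   D  C 
 * D   E  D 
   E   E  E 
(> = start, * = accepting)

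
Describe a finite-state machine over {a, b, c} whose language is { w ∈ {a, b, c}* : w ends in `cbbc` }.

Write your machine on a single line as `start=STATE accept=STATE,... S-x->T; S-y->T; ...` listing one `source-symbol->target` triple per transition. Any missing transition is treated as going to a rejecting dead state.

start=S0; accept=S4; S0-a->S0; S0-b->S0; S0-c->S1; S1-a->S0; S1-b->S2; S1-c->S1; S2-a->S0; S2-b->S3; S2-c->S1; S3-a->S0; S3-b->S0; S3-c->S4; S4-a->S0; S4-b->S2; S4-c->S1

Remember how much of `cbbc` the current input suffix matches. State S0 means no match yet; S1 means the last symbol is `c`; S2 means the last 2 symbols are `cb`; S3 means the last 3 symbols are `cbb`; S4 means the last 4 symbols are `cbbc`. Only S4 accepts. On a mismatch, fall back to the longest proper suffix that is still a prefix of `cbbc`.
        a   b   c  
>  S0   S0  S0  S1 
   S1   S0  S2  S1 
   S2   S0  S3  S1 
   S3   S0  S0  S4 
 * S4   S0  S2  S1 
(> = start, * = accepting)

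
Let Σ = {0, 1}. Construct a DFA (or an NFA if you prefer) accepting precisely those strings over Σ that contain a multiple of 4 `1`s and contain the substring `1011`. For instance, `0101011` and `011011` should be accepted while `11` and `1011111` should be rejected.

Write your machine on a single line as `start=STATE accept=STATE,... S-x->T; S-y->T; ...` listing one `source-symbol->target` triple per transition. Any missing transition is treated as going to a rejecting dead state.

start=A; accept=N; A-0->A; A-1->B; B-0->C; B-1->D; C-0->E; C-1->F; D-0->G; D-1->H; E-0->E; E-1->D; F-0->G; F-1->I; G-0->J; G-1->K; H-0->L; H-1->M; I-0->I; I-1->N; J-0->J; J-1->H; K-0->L; K-1->N; L-0->O; L-1->P; M-0->Q; M-1->B; N-0->N; N-1->R; O-0->O; O-1->M; P-0->Q; P-1->R; Q-0->A; Q-1->S; R-0->R; R-1->T; S-0->C; S-1->T; T-0->T; T-1->I

Run two small machines in parallel and take their product. One (4 states) tracks the count of `1`s modulo 4; the other (5 states) tracks whether and how much of `1011` has been seen. Each combined state is a pair, one component from each; accept when both components accept.
       0  1 
>  A   A  B 
   B   C  D 
   C   E  F 
   D   G  H 
   E   E  D 
   F   G  I 
   G   J  K 
   H   L  M 
   I   I  N 
   J   J  H 
   K   L  N 
   L   O  P 
   M   Q  B 
 * N   N  R 
   O   O  M 
   P   Q  R 
   Q   A  S 
   R   R  T 
   S   C  T 
   T   T  I 
(> = start, * = accepting)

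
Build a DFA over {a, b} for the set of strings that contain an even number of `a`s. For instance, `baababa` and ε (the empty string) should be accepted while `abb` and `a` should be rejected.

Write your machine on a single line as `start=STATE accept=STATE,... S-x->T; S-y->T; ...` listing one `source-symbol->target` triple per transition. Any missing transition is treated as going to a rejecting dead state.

Keep the running count of `a`s modulo 2: each `a` advances along the cycle q0 → q1 → q0 while other symbols loop. Accept at q0.
A 2-state machine:
        a   b  
>* q0   q1  q0 
   q1   q0  q1 
(> = start, * = accepting)

start=q0; accept=q0; q0-a->q1; q0-b->q0; q1-a->q0; q1-b->q1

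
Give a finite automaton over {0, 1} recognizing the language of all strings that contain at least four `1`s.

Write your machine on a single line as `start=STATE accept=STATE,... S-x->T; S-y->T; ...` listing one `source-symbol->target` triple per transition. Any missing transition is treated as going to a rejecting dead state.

Only the number of `1`s matters, and only up to 5. Make a chain s0 → s1 → s2 → s3 → s4 → s5 advanced by each `1` (with s5 absorbing); every other symbol self-loops. The accepting set is {s4, s5}.
A 6-state machine:
        0   1  
>  s0   s0  s1 
   s1   s1  s2 
   s2   s2  s3 
   s3   s3  s4 
 * s4   s4  s5 
 * s5   s5  s5 
(> = start, * = accepting)

start=s0; accept=s4,s5; s0-0->s0; s0-1->s1; s1-0->s1; s1-1->s2; s2-0->s2; s2-1->s3; s3-0->s3; s3-1->s4; s4-0->s4; s4-1->s5; s5-0->s5; s5-1->s5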